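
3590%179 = 10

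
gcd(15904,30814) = 994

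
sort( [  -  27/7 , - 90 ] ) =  [  -  90,-27/7] 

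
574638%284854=4930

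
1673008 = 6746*248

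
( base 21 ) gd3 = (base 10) 7332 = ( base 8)16244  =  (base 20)I6C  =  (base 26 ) am0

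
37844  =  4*9461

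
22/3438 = 11/1719 =0.01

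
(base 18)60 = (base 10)108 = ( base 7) 213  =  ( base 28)3O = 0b1101100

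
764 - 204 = 560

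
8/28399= 8/28399 = 0.00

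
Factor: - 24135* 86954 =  - 2098634790 = -2^1 * 3^1*5^1*7^1*1609^1*6211^1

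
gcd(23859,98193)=3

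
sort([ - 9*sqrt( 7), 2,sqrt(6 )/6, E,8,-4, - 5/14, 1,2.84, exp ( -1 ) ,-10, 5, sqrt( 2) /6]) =[- 9 *sqrt( 7 ) , -10,- 4,-5/14,  sqrt( 2)/6,exp(  -  1 ),sqrt( 6) /6, 1,  2, E, 2.84, 5,8] 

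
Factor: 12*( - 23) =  - 276= - 2^2*3^1*23^1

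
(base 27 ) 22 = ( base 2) 111000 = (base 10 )56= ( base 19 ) 2I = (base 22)2C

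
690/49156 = 345/24578= 0.01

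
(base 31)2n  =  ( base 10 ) 85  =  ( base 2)1010101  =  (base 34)2h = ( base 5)320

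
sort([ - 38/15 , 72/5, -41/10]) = [ - 41/10, - 38/15, 72/5 ] 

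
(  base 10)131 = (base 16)83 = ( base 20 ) 6B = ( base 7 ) 245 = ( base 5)1011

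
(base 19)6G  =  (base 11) 109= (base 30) 4A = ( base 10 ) 130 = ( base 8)202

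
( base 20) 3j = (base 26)31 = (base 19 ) 43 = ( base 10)79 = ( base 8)117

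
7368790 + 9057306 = 16426096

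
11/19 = 11/19=0.58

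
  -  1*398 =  - 398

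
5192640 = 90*57696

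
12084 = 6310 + 5774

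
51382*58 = 2980156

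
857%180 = 137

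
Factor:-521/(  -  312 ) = 2^ ( -3)*3^(-1)*13^( - 1 )*521^1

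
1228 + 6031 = 7259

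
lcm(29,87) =87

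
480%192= 96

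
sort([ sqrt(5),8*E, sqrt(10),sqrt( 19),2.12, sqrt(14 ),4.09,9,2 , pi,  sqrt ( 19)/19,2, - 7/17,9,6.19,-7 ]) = [  -  7, - 7/17,sqrt(19)/19, 2, 2, 2.12, sqrt( 5),pi , sqrt(10),sqrt (14),4.09  ,  sqrt( 19 )  ,  6.19, 9,9,8*E ]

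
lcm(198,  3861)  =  7722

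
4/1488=1/372 = 0.00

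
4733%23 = 18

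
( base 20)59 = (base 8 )155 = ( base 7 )214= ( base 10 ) 109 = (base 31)3g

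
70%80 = 70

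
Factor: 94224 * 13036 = 1228304064=   2^6*3^1*13^1*151^1*3259^1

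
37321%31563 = 5758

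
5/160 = 1/32 = 0.03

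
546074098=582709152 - 36635054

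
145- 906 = -761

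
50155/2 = 50155/2 = 25077.50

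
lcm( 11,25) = 275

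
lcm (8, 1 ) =8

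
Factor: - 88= -2^3*11^1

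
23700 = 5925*4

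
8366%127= 111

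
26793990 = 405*66158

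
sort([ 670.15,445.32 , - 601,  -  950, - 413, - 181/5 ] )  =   [ - 950,-601, - 413, - 181/5, 445.32,670.15]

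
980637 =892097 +88540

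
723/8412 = 241/2804 = 0.09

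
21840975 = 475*45981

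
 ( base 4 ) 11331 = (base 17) 157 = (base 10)381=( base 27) E3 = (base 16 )17d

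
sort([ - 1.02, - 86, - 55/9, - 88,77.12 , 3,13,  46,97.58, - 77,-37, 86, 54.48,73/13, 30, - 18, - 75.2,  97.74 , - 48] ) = [ - 88, - 86, - 77, - 75.2, - 48, - 37, - 18 , - 55/9, - 1.02, 3,73/13,13,  30,46,54.48,77.12, 86,97.58,97.74 ]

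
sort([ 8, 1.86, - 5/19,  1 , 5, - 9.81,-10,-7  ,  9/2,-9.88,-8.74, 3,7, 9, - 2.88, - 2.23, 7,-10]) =[ - 10, - 10, - 9.88,-9.81, - 8.74,  -  7, - 2.88, - 2.23, - 5/19, 1, 1.86, 3, 9/2, 5, 7, 7,8, 9]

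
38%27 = 11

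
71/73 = 71/73 = 0.97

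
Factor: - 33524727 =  - 3^1*113^1*98893^1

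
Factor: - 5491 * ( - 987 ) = 3^1*7^1 * 17^2*19^1 * 47^1 = 5419617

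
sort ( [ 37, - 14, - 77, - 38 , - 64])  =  [ - 77,  -  64,-38,  -  14,  37]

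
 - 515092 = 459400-974492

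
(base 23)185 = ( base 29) OM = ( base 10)718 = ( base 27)qg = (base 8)1316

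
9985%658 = 115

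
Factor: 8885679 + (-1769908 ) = 7115771= 13^1 * 31^1 * 17657^1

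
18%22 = 18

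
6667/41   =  162 + 25/41 = 162.61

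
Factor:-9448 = -2^3*1181^1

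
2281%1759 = 522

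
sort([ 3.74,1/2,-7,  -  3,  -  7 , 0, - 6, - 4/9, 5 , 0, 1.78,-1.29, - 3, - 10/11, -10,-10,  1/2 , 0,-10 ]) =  [ - 10, - 10,-10, - 7,  -  7,-6, - 3,-3 , - 1.29,  -  10/11,-4/9, 0,0,0, 1/2, 1/2, 1.78, 3.74 , 5 ]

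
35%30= 5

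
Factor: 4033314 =2^1*3^5*43^1*193^1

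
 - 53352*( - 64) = 3414528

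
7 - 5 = 2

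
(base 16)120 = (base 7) 561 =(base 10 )288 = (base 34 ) 8g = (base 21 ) df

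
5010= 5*1002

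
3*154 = 462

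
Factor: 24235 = 5^1 * 37^1 *131^1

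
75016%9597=7837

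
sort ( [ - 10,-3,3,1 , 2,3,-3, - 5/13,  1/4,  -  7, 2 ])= [-10,-7, - 3,-3,  -  5/13,  1/4,  1,2,  2 , 3,3]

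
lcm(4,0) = 0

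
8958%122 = 52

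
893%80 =13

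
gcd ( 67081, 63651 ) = 49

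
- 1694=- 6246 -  - 4552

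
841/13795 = 841/13795 = 0.06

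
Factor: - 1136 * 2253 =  - 2^4*3^1 * 71^1*751^1= - 2559408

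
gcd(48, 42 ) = 6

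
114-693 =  - 579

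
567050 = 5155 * 110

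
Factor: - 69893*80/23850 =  - 2^3 * 3^( - 2 )*5^( - 1 ) * 37^1*53^( - 1 )*1889^1 = - 559144/2385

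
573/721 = 573/721 = 0.79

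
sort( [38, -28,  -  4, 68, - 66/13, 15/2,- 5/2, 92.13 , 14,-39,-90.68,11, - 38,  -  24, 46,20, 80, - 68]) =[ - 90.68, - 68, - 39, - 38, - 28, - 24, - 66/13,-4, - 5/2, 15/2,  11,14, 20, 38, 46,68,80, 92.13 ] 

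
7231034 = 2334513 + 4896521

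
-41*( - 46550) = 1908550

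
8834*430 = 3798620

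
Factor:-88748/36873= - 2^2*3^( - 2) * 11^1*17^ (-1)*241^( - 1)*2017^1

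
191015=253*755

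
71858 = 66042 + 5816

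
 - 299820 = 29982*( - 10)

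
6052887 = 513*11799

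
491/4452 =491/4452 = 0.11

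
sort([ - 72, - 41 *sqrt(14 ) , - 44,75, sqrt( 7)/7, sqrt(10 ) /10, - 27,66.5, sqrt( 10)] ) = [- 41*sqrt( 14 ),-72, - 44,-27,sqrt(10 )/10, sqrt( 7)/7, sqrt(10), 66.5 , 75 ] 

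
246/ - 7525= -1 + 7279/7525 = - 0.03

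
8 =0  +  8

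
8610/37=232 + 26/37 = 232.70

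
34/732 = 17/366 = 0.05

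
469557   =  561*837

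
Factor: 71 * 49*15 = 52185 = 3^1*5^1 * 7^2*71^1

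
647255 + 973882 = 1621137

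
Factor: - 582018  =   - 2^1*3^1*97003^1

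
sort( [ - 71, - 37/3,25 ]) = [  -  71, - 37/3, 25]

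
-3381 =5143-8524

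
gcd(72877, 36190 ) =7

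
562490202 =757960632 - 195470430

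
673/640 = 673/640  =  1.05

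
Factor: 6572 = 2^2*31^1*53^1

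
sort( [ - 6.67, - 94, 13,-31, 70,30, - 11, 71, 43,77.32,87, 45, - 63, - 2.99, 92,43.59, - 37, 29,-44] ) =[-94, - 63, - 44, - 37, - 31, - 11, - 6.67 , - 2.99,13,  29,30,  43 , 43.59,45, 70,71, 77.32, 87, 92]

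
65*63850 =4150250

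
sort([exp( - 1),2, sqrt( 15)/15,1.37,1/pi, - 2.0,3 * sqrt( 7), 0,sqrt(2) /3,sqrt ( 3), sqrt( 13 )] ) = [-2.0,0, sqrt( 15) /15,1/pi, exp ( - 1),sqrt (2 )/3, 1.37,sqrt ( 3 ), 2,sqrt(13),  3 * sqrt(7) ] 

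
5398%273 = 211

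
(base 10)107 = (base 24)4b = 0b1101011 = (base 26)43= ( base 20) 57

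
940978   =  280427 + 660551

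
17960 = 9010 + 8950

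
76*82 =6232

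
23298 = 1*23298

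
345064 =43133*8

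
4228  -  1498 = 2730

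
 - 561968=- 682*824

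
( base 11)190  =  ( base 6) 1004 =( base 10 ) 220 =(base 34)6g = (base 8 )334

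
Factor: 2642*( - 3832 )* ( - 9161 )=2^4*479^1*1321^1*9161^1 = 92747283184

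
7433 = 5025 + 2408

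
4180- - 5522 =9702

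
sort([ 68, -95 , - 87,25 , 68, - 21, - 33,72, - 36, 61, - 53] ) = [ - 95,- 87 , - 53, - 36, - 33, - 21 , 25,  61,68, 68, 72 ] 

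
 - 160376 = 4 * (-40094 ) 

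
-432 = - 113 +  -319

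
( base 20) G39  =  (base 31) 6ML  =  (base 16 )1945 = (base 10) 6469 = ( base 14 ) 2501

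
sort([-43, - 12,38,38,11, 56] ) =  [ - 43, - 12,11,  38, 38,56] 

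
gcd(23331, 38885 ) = 7777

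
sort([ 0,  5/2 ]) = [ 0, 5/2 ] 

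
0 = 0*600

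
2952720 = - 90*(-32808 )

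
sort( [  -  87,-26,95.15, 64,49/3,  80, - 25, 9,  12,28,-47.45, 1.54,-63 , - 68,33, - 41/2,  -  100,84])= [-100,-87, - 68, - 63, - 47.45, - 26, - 25,- 41/2,  1.54,9,12,49/3,28,33, 64,80,84, 95.15 ]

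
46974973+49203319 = 96178292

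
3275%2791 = 484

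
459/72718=459/72718 = 0.01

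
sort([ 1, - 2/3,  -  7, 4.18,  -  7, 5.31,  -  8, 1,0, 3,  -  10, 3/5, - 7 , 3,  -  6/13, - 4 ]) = [ - 10, - 8, - 7,-7, - 7,- 4, - 2/3, - 6/13 , 0, 3/5,1,1,  3 , 3, 4.18 , 5.31] 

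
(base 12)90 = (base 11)99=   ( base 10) 108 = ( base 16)6C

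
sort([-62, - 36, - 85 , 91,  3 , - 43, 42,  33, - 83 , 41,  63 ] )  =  [ - 85, - 83, - 62, - 43, - 36,3 , 33, 41, 42,63, 91 ]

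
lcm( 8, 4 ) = 8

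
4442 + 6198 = 10640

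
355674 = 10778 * 33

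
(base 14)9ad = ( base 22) 3l3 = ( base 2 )11101111101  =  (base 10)1917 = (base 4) 131331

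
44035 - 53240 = -9205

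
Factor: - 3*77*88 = - 20328=   - 2^3*3^1*7^1 * 11^2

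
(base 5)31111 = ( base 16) 7EF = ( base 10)2031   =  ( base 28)2GF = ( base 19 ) 5BH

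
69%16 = 5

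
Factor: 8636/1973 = 2^2*17^1*127^1*1973^ ( - 1 ) 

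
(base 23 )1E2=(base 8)1525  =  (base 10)853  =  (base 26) 16l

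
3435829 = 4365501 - 929672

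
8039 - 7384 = 655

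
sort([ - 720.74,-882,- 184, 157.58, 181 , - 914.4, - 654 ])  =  [  -  914.4,  -  882, - 720.74, - 654, - 184, 157.58,  181 ] 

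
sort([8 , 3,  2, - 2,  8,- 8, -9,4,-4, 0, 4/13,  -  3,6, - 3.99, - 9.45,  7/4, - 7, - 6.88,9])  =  [ - 9.45,  -  9,  -  8,-7, - 6.88, - 4, - 3.99,- 3, - 2,0, 4/13,7/4, 2, 3, 4, 6,  8,  8, 9]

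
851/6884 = 851/6884 = 0.12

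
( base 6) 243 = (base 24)43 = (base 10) 99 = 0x63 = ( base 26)3L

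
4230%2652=1578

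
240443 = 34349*7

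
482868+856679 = 1339547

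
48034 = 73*658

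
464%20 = 4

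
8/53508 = 2/13377 = 0.00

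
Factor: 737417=353^1 * 2089^1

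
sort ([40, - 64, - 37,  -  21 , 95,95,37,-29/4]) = [ - 64, - 37,  -  21, - 29/4,37,  40,95, 95]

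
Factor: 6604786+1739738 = 8344524 = 2^2*3^1*695377^1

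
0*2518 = 0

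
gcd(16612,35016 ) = 4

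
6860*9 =61740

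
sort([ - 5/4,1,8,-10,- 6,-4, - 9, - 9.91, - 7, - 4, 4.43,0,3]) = [ - 10, - 9.91, - 9, - 7,  -  6,- 4,- 4,-5/4,0 , 1,3, 4.43,8]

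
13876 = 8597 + 5279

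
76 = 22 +54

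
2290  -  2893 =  - 603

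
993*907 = 900651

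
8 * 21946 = 175568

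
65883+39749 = 105632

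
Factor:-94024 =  - 2^3 *7^1*23^1*73^1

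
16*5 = 80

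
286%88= 22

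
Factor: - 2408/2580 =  - 14/15 =- 2^1*3^( - 1) * 5^( - 1 )  *7^1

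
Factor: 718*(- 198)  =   - 2^2 *3^2*11^1*359^1 = -142164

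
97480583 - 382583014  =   - 285102431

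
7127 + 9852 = 16979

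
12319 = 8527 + 3792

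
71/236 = 71/236 = 0.30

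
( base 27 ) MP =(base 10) 619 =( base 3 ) 211221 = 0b1001101011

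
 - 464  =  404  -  868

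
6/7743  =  2/2581 = 0.00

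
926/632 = 463/316 =1.47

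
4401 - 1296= 3105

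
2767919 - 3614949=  - 847030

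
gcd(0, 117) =117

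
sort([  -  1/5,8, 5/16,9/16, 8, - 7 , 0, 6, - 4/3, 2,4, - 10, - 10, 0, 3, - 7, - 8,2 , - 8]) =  [-10,-10,-8, - 8, - 7, - 7, - 4/3, - 1/5, 0, 0, 5/16,  9/16, 2,2, 3,4,  6, 8, 8]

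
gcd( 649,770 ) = 11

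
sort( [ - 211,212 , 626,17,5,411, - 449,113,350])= [ -449 , - 211, 5,17,113, 212 , 350,411,626]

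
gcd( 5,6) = 1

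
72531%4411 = 1955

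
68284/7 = 68284/7 = 9754.86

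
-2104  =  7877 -9981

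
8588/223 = 38+114/223 = 38.51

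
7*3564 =24948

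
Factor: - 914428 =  -2^2*29^1*7883^1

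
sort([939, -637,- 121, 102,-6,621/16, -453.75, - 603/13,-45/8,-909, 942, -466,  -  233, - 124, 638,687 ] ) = [ - 909, - 637,-466, -453.75, - 233 , - 124, - 121, - 603/13,-6, - 45/8 , 621/16, 102, 638,687, 939, 942] 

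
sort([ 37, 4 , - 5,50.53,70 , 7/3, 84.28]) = [ - 5 , 7/3,4,37,50.53,  70,84.28 ] 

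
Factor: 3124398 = 2^1 * 3^1*19^1 * 27407^1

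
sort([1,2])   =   [ 1 , 2 ] 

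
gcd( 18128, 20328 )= 88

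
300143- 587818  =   - 287675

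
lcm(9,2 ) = 18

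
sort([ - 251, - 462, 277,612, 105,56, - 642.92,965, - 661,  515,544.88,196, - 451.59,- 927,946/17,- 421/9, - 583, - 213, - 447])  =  [- 927 ,- 661, - 642.92, - 583, - 462, - 451.59, - 447, - 251, - 213, - 421/9,946/17, 56, 105, 196, 277, 515,  544.88,612,965]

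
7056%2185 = 501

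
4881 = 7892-3011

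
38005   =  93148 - 55143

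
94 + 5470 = 5564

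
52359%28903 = 23456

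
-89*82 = - 7298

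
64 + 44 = 108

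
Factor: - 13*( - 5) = 65 = 5^1*13^1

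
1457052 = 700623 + 756429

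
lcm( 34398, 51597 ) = 103194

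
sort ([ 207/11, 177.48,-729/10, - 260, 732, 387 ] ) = [ - 260 , - 729/10, 207/11, 177.48, 387, 732] 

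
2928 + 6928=9856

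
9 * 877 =7893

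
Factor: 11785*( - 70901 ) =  -5^1 * 2357^1 * 70901^1 = - 835568285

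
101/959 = 101/959 = 0.11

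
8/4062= 4/2031 = 0.00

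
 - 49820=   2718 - 52538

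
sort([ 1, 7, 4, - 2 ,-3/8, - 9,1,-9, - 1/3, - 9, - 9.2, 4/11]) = [ - 9.2,-9, - 9 ,-9, - 2, - 3/8, - 1/3, 4/11, 1,1,  4,7 ]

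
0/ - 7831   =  0/1 = - 0.00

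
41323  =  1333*31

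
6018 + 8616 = 14634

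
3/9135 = 1/3045 = 0.00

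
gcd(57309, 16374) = 8187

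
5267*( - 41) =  - 215947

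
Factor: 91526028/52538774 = 2^1*3^1 * 11^1*17^1 * 40787^1 * 26269387^( - 1) = 45763014/26269387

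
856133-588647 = 267486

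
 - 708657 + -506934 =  - 1215591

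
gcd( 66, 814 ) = 22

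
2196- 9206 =  -  7010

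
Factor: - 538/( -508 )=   269/254 = 2^(-1)*127^(-1)*269^1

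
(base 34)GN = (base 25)MH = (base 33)H6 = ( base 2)1000110111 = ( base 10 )567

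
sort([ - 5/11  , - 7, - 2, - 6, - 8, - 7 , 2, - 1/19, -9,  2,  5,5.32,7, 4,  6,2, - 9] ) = [ - 9, - 9, - 8,- 7, - 7, - 6,-2,-5/11,-1/19, 2,2,  2, 4,  5, 5.32, 6,  7]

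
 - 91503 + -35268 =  - 126771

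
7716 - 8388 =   -  672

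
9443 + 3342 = 12785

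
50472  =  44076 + 6396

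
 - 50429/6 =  - 8405 + 1/6 = - 8404.83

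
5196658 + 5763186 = 10959844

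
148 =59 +89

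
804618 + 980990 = 1785608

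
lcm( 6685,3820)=26740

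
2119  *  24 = 50856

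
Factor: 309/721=3^1*7^( - 1) = 3/7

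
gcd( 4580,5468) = 4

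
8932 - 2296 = 6636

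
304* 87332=26548928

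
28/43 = 28/43= 0.65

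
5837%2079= 1679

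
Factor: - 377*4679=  - 13^1*29^1*4679^1 = - 1763983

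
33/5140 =33/5140 = 0.01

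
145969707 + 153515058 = 299484765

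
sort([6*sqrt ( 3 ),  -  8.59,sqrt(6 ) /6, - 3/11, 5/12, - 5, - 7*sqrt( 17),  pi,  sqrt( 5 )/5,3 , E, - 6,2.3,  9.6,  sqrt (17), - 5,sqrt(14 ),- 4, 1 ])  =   [- 7*sqrt(17), - 8.59, - 6,-5 , - 5, - 4,  -  3/11,sqrt( 6)/6, 5/12, sqrt( 5 ) /5, 1, 2.3,  E, 3,  pi,sqrt( 14 ), sqrt(17 ),9.6,6 * sqrt ( 3) ] 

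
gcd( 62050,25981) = 1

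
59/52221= 59/52221 = 0.00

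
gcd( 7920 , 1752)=24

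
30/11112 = 5/1852 = 0.00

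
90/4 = 45/2 = 22.50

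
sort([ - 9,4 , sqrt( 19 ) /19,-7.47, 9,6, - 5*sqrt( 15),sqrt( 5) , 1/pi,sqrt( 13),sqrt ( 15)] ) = [ - 5* sqrt( 15 ), - 9,-7.47,sqrt(19 )/19, 1/pi,sqrt(5 ), sqrt(13),  sqrt( 15),  4,6, 9] 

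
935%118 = 109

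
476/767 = 476/767 = 0.62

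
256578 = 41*6258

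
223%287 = 223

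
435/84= 5 + 5/28 = 5.18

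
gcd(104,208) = 104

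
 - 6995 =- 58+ - 6937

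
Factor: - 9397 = - 9397^1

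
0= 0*6926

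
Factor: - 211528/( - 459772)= 2^1 * 193^1*839^(  -  1 ) =386/839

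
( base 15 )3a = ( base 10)55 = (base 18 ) 31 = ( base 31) 1O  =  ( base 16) 37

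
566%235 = 96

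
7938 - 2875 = 5063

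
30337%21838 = 8499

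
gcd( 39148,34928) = 4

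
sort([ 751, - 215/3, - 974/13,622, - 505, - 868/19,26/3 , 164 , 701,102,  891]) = [ - 505, - 974/13, - 215/3, - 868/19,  26/3, 102, 164,622,701,  751 , 891 ]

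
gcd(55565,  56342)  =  1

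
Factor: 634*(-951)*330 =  - 2^2*3^2 * 5^1*11^1*317^2 = -198968220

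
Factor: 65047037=11^1 * 5913367^1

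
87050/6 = 43525/3 = 14508.33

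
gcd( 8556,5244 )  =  276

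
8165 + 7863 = 16028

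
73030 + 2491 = 75521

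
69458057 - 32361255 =37096802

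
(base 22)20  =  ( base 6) 112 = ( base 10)44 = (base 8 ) 54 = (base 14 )32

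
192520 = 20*9626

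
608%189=41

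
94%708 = 94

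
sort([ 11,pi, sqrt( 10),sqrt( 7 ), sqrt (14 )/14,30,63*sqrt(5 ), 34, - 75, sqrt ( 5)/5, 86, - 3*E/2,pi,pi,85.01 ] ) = [ - 75, - 3*E/2,  sqrt( 14)/14, sqrt(5) /5,sqrt(7 ),  pi, pi, pi, sqrt (10), 11, 30,34, 85.01, 86, 63*sqrt(5 ) ]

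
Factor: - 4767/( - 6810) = 2^( - 1)*5^( - 1 )*7^1 = 7/10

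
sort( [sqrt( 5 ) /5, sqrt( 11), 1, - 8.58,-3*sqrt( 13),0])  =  [ - 3*sqrt( 13 ),-8.58, 0, sqrt( 5)/5,1,  sqrt(11 ) ]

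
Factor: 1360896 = 2^10*3^1*443^1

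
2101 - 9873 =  - 7772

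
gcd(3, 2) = 1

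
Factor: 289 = 17^2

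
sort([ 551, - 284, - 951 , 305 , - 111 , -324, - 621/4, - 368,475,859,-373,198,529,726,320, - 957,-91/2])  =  [- 957, - 951, - 373,  -  368,  -  324, - 284, - 621/4, - 111, - 91/2,198, 305, 320,475,529, 551,726, 859 ]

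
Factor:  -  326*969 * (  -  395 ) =2^1*3^1*5^1*17^1*19^1*79^1*163^1 = 124778130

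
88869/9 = 29623/3=9874.33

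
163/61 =2  +  41/61 = 2.67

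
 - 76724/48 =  -1599 + 7/12 = - 1598.42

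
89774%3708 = 782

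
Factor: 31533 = 3^1*23^1 *457^1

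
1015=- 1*( - 1015) 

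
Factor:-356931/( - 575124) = 2^(-2)*3^1*11^( -1 )*4357^(-1) * 39659^1 = 118977/191708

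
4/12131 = 4/12131= 0.00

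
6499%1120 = 899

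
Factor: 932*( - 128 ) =-2^9*233^1 =-  119296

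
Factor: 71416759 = 71416759^1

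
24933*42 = 1047186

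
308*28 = 8624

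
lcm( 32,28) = 224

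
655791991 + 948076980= 1603868971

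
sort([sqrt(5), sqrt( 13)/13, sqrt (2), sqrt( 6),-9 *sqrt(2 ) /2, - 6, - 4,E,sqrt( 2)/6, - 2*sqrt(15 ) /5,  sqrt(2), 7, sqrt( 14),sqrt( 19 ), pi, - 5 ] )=[-9*sqrt (2)/2, - 6, - 5, - 4, - 2*sqrt( 15)/5, sqrt(2 )/6,sqrt( 13) /13, sqrt( 2),sqrt( 2 ),sqrt( 5),sqrt( 6) , E,pi,sqrt(14),sqrt( 19),7]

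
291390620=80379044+211011576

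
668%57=41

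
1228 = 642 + 586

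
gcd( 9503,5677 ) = 1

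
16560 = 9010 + 7550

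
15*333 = 4995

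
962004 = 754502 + 207502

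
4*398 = 1592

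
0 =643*0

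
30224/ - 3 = - 30224/3 = - 10074.67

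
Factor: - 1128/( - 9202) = 564/4601 = 2^2*3^1*43^(-1 )*47^1*107^(-1 ) 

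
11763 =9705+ 2058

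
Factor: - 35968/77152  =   - 2^2 * 281^1*2411^ ( - 1 ) = - 1124/2411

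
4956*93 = 460908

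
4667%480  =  347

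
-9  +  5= -4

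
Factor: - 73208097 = -3^3* 2711411^1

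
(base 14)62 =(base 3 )10012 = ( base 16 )56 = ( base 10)86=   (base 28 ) 32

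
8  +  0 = 8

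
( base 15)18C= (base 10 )357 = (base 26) dj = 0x165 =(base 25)e7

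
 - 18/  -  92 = 9/46 = 0.20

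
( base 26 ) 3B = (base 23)3K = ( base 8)131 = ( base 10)89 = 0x59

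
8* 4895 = 39160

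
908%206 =84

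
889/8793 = 889/8793 = 0.10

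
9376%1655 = 1101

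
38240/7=5462 + 6/7 = 5462.86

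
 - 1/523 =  - 1/523 = -0.00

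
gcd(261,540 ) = 9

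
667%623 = 44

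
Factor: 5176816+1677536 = 2^4*3^1 * 142799^1 = 6854352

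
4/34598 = 2/17299 = 0.00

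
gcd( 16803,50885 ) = 1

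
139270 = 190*733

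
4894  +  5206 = 10100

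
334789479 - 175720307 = 159069172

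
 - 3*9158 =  - 27474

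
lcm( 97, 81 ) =7857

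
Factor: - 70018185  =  -3^1*5^1*619^1 * 7541^1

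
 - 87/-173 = 87/173=0.50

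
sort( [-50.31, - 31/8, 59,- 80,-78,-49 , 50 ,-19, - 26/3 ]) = [  -  80, -78,-50.31,-49, - 19, - 26/3,  -  31/8,  50, 59]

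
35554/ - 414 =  - 17777/207 = - 85.88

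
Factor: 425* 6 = 2550  =  2^1 *3^1 * 5^2 * 17^1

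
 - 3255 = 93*( - 35)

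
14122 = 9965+4157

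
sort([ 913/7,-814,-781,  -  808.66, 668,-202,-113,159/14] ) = [ - 814, - 808.66,  -  781, - 202, -113, 159/14, 913/7,668]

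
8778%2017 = 710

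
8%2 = 0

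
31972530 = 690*46337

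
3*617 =1851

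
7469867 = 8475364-1005497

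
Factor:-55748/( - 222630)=154/615 = 2^1*3^(-1)*5^( - 1)*7^1*11^1*41^( - 1)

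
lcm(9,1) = 9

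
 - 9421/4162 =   -  9421/4162 = - 2.26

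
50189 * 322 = 16160858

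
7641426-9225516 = -1584090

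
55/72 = 55/72 = 0.76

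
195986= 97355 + 98631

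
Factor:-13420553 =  - 59^1*227467^1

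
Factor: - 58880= - 2^9 * 5^1*23^1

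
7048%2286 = 190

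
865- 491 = 374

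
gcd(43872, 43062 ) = 6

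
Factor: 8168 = 2^3*1021^1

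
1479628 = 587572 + 892056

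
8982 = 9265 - 283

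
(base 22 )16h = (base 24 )129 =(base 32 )JP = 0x279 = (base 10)633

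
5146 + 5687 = 10833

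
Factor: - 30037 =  - 7^2*613^1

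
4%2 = 0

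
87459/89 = 87459/89 = 982.69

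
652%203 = 43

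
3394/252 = 1697/126 = 13.47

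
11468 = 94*122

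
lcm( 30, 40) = 120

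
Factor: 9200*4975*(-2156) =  - 2^6*5^4 * 7^2*11^1*23^1*199^1  =  -98680120000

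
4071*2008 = 8174568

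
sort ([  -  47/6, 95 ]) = [ - 47/6,95 ] 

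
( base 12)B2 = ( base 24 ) 5E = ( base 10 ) 134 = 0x86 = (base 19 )71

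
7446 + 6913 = 14359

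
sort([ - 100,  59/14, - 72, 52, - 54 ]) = [ - 100,-72, - 54,59/14, 52]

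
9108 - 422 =8686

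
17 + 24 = 41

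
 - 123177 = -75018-48159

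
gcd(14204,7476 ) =4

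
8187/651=12 +125/217=12.58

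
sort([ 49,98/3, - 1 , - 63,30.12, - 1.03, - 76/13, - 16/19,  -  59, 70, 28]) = [ - 63,-59, -76/13, - 1.03,-1, - 16/19 , 28, 30.12,98/3,49, 70]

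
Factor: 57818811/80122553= 3^1 * 7^( - 1 )*67^(-1)* 170837^( - 1 )*19272937^1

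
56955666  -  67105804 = -10150138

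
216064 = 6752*32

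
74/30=2 + 7/15 = 2.47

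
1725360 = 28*61620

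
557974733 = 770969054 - 212994321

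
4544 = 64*71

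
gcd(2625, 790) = 5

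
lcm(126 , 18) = 126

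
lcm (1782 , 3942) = 130086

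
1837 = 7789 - 5952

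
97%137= 97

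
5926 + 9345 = 15271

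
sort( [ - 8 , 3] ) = [ - 8, 3]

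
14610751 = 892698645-878087894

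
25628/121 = 25628/121 = 211.80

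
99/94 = 1 + 5/94 = 1.05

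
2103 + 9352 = 11455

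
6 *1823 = 10938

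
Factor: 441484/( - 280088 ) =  - 2^( - 1) * 19^1* 37^1*223^ (-1)= -703/446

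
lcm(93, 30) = 930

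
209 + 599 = 808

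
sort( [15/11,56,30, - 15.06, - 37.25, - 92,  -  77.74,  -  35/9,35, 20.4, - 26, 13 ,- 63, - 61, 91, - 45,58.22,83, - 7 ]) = [ - 92,-77.74 ,- 63  , - 61, - 45,-37.25, - 26, - 15.06, - 7,  -  35/9,  15/11,13,20.4,30,35, 56, 58.22,83,  91]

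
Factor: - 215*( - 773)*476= 2^2*5^1*7^1*17^1*43^1*773^1 =79108820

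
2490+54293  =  56783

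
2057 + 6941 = 8998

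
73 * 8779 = 640867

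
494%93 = 29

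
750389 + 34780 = 785169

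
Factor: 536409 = 3^3*19867^1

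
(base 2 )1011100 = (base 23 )40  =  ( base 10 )92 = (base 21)48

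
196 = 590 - 394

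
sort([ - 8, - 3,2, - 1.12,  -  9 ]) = [  -  9, - 8, - 3, - 1.12, 2]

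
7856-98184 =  - 90328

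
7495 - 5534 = 1961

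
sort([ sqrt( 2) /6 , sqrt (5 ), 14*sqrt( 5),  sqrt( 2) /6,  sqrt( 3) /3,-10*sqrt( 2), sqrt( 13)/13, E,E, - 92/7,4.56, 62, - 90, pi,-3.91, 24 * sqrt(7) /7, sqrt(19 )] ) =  [ - 90,-10*sqrt(2), - 92/7, - 3.91,  sqrt( 2)/6, sqrt(2)/6, sqrt ( 13) /13,  sqrt(3)/3, sqrt( 5 ), E, E, pi,sqrt(19 ),4.56, 24 * sqrt( 7) /7, 14*sqrt( 5) , 62] 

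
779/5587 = 779/5587 = 0.14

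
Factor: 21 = 3^1*7^1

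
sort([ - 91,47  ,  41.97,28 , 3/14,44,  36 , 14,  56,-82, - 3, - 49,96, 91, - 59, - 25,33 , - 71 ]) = [ - 91,-82,-71, - 59, - 49, -25, - 3, 3/14 , 14  ,  28,33,  36 , 41.97, 44, 47,  56,91, 96]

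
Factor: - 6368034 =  -2^1*3^1* 61^1*127^1*137^1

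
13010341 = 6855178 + 6155163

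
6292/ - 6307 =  - 1 + 15/6307 = - 1.00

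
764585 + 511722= 1276307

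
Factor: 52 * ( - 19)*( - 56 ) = 2^5 * 7^1*13^1 * 19^1 = 55328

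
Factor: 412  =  2^2* 103^1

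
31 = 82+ - 51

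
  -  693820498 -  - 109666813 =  - 584153685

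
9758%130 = 8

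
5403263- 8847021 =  - 3443758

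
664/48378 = 332/24189  =  0.01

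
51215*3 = 153645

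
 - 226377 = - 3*75459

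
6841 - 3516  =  3325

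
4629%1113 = 177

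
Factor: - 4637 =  - 4637^1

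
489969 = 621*789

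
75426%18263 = 2374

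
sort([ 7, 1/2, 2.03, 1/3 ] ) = [1/3,  1/2,2.03,7]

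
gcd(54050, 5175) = 575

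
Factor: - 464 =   -  2^4*29^1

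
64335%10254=2811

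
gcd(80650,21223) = 1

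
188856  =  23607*8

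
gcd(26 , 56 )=2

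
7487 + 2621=10108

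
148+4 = 152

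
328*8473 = 2779144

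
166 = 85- - 81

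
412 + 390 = 802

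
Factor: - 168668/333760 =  - 2^( - 4) * 5^( - 1)*7^( - 1) * 283^1 = - 283/560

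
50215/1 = 50215 = 50215.00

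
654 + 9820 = 10474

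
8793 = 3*2931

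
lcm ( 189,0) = 0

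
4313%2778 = 1535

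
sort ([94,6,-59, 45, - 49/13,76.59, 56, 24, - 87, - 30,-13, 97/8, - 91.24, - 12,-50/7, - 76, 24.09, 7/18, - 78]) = [- 91.24, - 87,-78,  -  76,-59, - 30,-13, - 12,-50/7,-49/13,7/18,6,97/8, 24, 24.09, 45,56, 76.59,  94 ] 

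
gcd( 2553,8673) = 3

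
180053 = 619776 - 439723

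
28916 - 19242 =9674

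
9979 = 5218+4761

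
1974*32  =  63168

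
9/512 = 9/512 =0.02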